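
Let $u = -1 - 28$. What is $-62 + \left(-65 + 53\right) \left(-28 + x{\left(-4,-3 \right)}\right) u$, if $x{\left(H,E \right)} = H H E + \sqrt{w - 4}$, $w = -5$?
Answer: $-26510 + 1044 i \approx -26510.0 + 1044.0 i$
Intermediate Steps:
$u = -29$ ($u = -1 - 28 = -29$)
$x{\left(H,E \right)} = 3 i + E H^{2}$ ($x{\left(H,E \right)} = H H E + \sqrt{-5 - 4} = H E H + \sqrt{-9} = E H^{2} + 3 i = 3 i + E H^{2}$)
$-62 + \left(-65 + 53\right) \left(-28 + x{\left(-4,-3 \right)}\right) u = -62 + \left(-65 + 53\right) \left(-28 + \left(3 i - 3 \left(-4\right)^{2}\right)\right) \left(-29\right) = -62 + - 12 \left(-28 + \left(3 i - 48\right)\right) \left(-29\right) = -62 + - 12 \left(-28 - \left(48 - 3 i\right)\right) \left(-29\right) = -62 + - 12 \left(-76 + 3 i\right) \left(-29\right) = -62 + \left(912 - 36 i\right) \left(-29\right) = -62 - \left(26448 - 1044 i\right) = -26510 + 1044 i$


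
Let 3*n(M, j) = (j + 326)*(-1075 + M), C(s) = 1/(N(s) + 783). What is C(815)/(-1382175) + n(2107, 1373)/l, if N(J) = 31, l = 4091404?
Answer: 164391464988449/1150799891872950 ≈ 0.14285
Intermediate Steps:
C(s) = 1/814 (C(s) = 1/(31 + 783) = 1/814)
n(M, j) = (-1075 + M)*(326 + j)/3 (n(M, j) = ((j + 326)*(-1075 + M))/3 = ((326 + j)*(-1075 + M))/3 = ((-1075 + M)*(326 + j))/3 = (-1075 + M)*(326 + j)/3)
C(815)/(-1382175) + n(2107, 1373)/l = (1/814)/(-1382175) + (-350450/3 - 1075/3*1373 + (326/3)*2107 + (⅓)*2107*1373)/4091404 = (1/814)*(-1/1382175) + (-350450/3 - 1475975/3 + 686882/3 + 2892911/3)*(1/4091404) = -1/1125090450 + 584456*(1/4091404) = -1/1125090450 + 146114/1022851 = 164391464988449/1150799891872950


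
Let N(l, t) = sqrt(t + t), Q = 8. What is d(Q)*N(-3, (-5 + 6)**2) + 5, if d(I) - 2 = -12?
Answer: 5 - 10*sqrt(2) ≈ -9.1421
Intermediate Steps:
d(I) = -10 (d(I) = 2 - 12 = -10)
N(l, t) = sqrt(2)*sqrt(t) (N(l, t) = sqrt(2*t) = sqrt(2)*sqrt(t))
d(Q)*N(-3, (-5 + 6)**2) + 5 = -10*sqrt(2)*sqrt((-5 + 6)**2) + 5 = -10*sqrt(2)*sqrt(1**2) + 5 = -10*sqrt(2)*sqrt(1) + 5 = -10*sqrt(2) + 5 = 5 - 10*sqrt(2)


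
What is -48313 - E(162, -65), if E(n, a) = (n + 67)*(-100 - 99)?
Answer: -2742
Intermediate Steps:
E(n, a) = -13333 - 199*n (E(n, a) = (67 + n)*(-199) = -13333 - 199*n)
-48313 - E(162, -65) = -48313 - (-13333 - 199*162) = -48313 - (-13333 - 32238) = -48313 - 1*(-45571) = -48313 + 45571 = -2742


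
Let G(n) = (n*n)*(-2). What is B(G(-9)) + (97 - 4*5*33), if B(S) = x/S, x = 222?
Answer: -15238/27 ≈ -564.37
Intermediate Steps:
G(n) = -2*n**2 (G(n) = n**2*(-2) = -2*n**2)
B(S) = 222/S
B(G(-9)) + (97 - 4*5*33) = 222/((-2*(-9)**2)) + (97 - 4*5*33) = 222/((-2*81)) + (97 - 20*33) = 222/(-162) + (97 - 660) = 222*(-1/162) - 563 = -37/27 - 563 = -15238/27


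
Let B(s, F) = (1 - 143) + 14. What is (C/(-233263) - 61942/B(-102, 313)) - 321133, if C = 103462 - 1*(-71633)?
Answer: -4786927424363/14928832 ≈ -3.2065e+5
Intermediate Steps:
B(s, F) = -128 (B(s, F) = -142 + 14 = -128)
C = 175095 (C = 103462 + 71633 = 175095)
(C/(-233263) - 61942/B(-102, 313)) - 321133 = (175095/(-233263) - 61942/(-128)) - 321133 = (175095*(-1/233263) - 61942*(-1/128)) - 321133 = (-175095/233263 + 30971/64) - 321133 = 7213182293/14928832 - 321133 = -4786927424363/14928832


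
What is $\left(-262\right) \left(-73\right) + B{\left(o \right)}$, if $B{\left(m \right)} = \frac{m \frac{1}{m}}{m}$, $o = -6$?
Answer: $\frac{114755}{6} \approx 19126.0$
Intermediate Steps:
$B{\left(m \right)} = \frac{1}{m}$ ($B{\left(m \right)} = 1 \frac{1}{m} = \frac{1}{m}$)
$\left(-262\right) \left(-73\right) + B{\left(o \right)} = \left(-262\right) \left(-73\right) + \frac{1}{-6} = 19126 - \frac{1}{6} = \frac{114755}{6}$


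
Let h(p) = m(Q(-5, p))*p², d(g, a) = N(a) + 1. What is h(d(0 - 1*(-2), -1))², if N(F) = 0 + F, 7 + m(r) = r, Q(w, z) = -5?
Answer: 0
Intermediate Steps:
m(r) = -7 + r
N(F) = F
d(g, a) = 1 + a (d(g, a) = a + 1 = 1 + a)
h(p) = -12*p² (h(p) = (-7 - 5)*p² = -12*p²)
h(d(0 - 1*(-2), -1))² = (-12*(1 - 1)²)² = (-12*0²)² = (-12*0)² = 0² = 0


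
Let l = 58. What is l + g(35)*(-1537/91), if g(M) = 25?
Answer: -33147/91 ≈ -364.25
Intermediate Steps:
l + g(35)*(-1537/91) = 58 + 25*(-1537/91) = 58 - 38425/91 = -33147/91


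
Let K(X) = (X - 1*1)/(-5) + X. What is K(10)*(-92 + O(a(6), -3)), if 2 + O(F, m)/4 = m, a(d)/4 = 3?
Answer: -4592/5 ≈ -918.40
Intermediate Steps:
a(d) = 12 (a(d) = 4*3 = 12)
O(F, m) = -8 + 4*m
K(X) = ⅕ + 4*X/5 (K(X) = (X - 1)*(-⅕) + X = (-1 + X)*(-⅕) + X = (⅕ - X/5) + X = ⅕ + 4*X/5)
K(10)*(-92 + O(a(6), -3)) = (⅕ + (⅘)*10)*(-92 + (-8 + 4*(-3))) = (⅕ + 8)*(-92 + (-8 - 12)) = 41*(-92 - 20)/5 = (41/5)*(-112) = -4592/5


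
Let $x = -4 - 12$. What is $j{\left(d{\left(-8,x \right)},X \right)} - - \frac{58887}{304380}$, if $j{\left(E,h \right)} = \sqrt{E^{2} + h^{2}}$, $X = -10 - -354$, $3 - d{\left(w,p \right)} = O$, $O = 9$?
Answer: $\frac{6543}{33820} + 2 \sqrt{29593} \approx 344.25$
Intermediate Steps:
$x = -16$ ($x = -4 - 12 = -16$)
$d{\left(w,p \right)} = -6$ ($d{\left(w,p \right)} = 3 - 9 = -6$)
$X = 344$ ($X = -10 + 354 = 344$)
$j{\left(d{\left(-8,x \right)},X \right)} - - \frac{58887}{304380} = \sqrt{\left(-6\right)^{2} + 344^{2}} - - \frac{58887}{304380} = \sqrt{36 + 118336} - \left(-58887\right) \frac{1}{304380} = \sqrt{118372} - - \frac{6543}{33820} = 2 \sqrt{29593} + \frac{6543}{33820} = \frac{6543}{33820} + 2 \sqrt{29593}$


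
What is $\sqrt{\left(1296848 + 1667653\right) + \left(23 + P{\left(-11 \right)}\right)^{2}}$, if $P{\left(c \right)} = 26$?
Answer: $\sqrt{2966902} \approx 1722.5$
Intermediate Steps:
$\sqrt{\left(1296848 + 1667653\right) + \left(23 + P{\left(-11 \right)}\right)^{2}} = \sqrt{\left(1296848 + 1667653\right) + \left(23 + 26\right)^{2}} = \sqrt{2964501 + 49^{2}} = \sqrt{2964501 + 2401} = \sqrt{2966902}$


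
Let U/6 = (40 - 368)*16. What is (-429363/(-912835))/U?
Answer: -13011/871010560 ≈ -1.4938e-5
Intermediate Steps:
U = -31488 (U = 6*((40 - 368)*16) = 6*(-328*16) = 6*(-5248) = -31488)
(-429363/(-912835))/U = -429363/(-912835)/(-31488) = -429363*(-1/912835)*(-1/31488) = (39033/82985)*(-1/31488) = -13011/871010560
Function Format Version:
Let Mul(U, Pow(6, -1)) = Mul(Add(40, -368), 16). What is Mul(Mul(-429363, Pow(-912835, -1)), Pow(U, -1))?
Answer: Rational(-13011, 871010560) ≈ -1.4938e-5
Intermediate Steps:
U = -31488 (U = Mul(6, Mul(Add(40, -368), 16)) = Mul(6, Mul(-328, 16)) = Mul(6, -5248) = -31488)
Mul(Mul(-429363, Pow(-912835, -1)), Pow(U, -1)) = Mul(Mul(-429363, Pow(-912835, -1)), Pow(-31488, -1)) = Mul(Mul(-429363, Rational(-1, 912835)), Rational(-1, 31488)) = Mul(Rational(39033, 82985), Rational(-1, 31488)) = Rational(-13011, 871010560)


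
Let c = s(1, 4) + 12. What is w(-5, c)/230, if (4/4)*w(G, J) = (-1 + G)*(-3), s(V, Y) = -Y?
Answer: 9/115 ≈ 0.078261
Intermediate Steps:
c = 8 (c = -1*4 + 12 = -4 + 12 = 8)
w(G, J) = 3 - 3*G (w(G, J) = (-1 + G)*(-3) = 3 - 3*G)
w(-5, c)/230 = (3 - 3*(-5))/230 = (3 + 15)*(1/230) = 18*(1/230) = 9/115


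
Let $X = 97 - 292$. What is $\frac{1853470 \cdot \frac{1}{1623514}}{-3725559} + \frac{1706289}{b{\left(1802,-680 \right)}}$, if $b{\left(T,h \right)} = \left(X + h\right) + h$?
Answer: $- \frac{5160242116045731032}{4702706568588465} \approx -1097.3$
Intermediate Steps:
$X = -195$ ($X = 97 - 292 = -195$)
$b{\left(T,h \right)} = -195 + 2 h$ ($b{\left(T,h \right)} = \left(-195 + h\right) + h = -195 + 2 h$)
$\frac{1853470 \cdot \frac{1}{1623514}}{-3725559} + \frac{1706289}{b{\left(1802,-680 \right)}} = \frac{1853470 \cdot \frac{1}{1623514}}{-3725559} + \frac{1706289}{-195 + 2 \left(-680\right)} = 1853470 \cdot \frac{1}{1623514} \left(- \frac{1}{3725559}\right) + \frac{1706289}{-195 - 1360} = \frac{926735}{811757} \left(- \frac{1}{3725559}\right) + \frac{1706289}{-1555} = - \frac{926735}{3024248597163} + 1706289 \left(- \frac{1}{1555}\right) = - \frac{926735}{3024248597163} - \frac{1706289}{1555} = - \frac{5160242116045731032}{4702706568588465}$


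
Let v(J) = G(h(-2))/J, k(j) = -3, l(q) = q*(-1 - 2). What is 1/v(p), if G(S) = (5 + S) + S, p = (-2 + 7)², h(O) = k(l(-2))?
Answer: -25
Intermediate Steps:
l(q) = -3*q (l(q) = q*(-3) = -3*q)
h(O) = -3
p = 25 (p = 5² = 25)
G(S) = 5 + 2*S
v(J) = -1/J (v(J) = (5 + 2*(-3))/J = (5 - 6)/J = -1/J)
1/v(p) = 1/(-1/25) = -25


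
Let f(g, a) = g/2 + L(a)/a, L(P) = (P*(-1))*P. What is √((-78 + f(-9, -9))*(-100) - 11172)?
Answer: 7*I*√78 ≈ 61.822*I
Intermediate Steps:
L(P) = -P² (L(P) = (-P)*P = -P²)
f(g, a) = g/2 - a (f(g, a) = g/2 + (-a²)/a = g*(½) - a = g/2 - a)
√((-78 + f(-9, -9))*(-100) - 11172) = √((-78 + ((½)*(-9) - 1*(-9)))*(-100) - 11172) = √((-78 + (-9/2 + 9))*(-100) - 11172) = √((-78 + 9/2)*(-100) - 11172) = √(-147/2*(-100) - 11172) = √(7350 - 11172) = √(-3822) = 7*I*√78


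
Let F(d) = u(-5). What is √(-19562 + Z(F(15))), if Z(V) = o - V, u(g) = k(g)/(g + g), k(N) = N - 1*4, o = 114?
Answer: I*√1944890/10 ≈ 139.46*I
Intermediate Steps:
k(N) = -4 + N (k(N) = N - 4 = -4 + N)
u(g) = (-4 + g)/(2*g) (u(g) = (-4 + g)/(g + g) = (-4 + g)/((2*g)) = (-4 + g)*(1/(2*g)) = (-4 + g)/(2*g))
F(d) = 9/10 (F(d) = (½)*(-4 - 5)/(-5) = (½)*(-⅕)*(-9) = 9/10)
Z(V) = 114 - V
√(-19562 + Z(F(15))) = √(-19562 + (114 - 1*9/10)) = √(-19562 + (114 - 9/10)) = √(-19562 + 1131/10) = √(-194489/10) = I*√1944890/10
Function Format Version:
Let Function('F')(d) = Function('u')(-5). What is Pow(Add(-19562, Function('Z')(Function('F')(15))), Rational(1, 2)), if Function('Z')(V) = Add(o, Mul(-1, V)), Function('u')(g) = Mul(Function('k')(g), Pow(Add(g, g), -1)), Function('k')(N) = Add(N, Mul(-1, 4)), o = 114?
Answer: Mul(Rational(1, 10), I, Pow(1944890, Rational(1, 2))) ≈ Mul(139.46, I)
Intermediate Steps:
Function('k')(N) = Add(-4, N) (Function('k')(N) = Add(N, -4) = Add(-4, N))
Function('u')(g) = Mul(Rational(1, 2), Pow(g, -1), Add(-4, g)) (Function('u')(g) = Mul(Add(-4, g), Pow(Add(g, g), -1)) = Mul(Add(-4, g), Pow(Mul(2, g), -1)) = Mul(Add(-4, g), Mul(Rational(1, 2), Pow(g, -1))) = Mul(Rational(1, 2), Pow(g, -1), Add(-4, g)))
Function('F')(d) = Rational(9, 10) (Function('F')(d) = Mul(Rational(1, 2), Pow(-5, -1), Add(-4, -5)) = Mul(Rational(1, 2), Rational(-1, 5), -9) = Rational(9, 10))
Function('Z')(V) = Add(114, Mul(-1, V))
Pow(Add(-19562, Function('Z')(Function('F')(15))), Rational(1, 2)) = Pow(Add(-19562, Add(114, Mul(-1, Rational(9, 10)))), Rational(1, 2)) = Pow(Add(-19562, Add(114, Rational(-9, 10))), Rational(1, 2)) = Pow(Add(-19562, Rational(1131, 10)), Rational(1, 2)) = Pow(Rational(-194489, 10), Rational(1, 2)) = Mul(Rational(1, 10), I, Pow(1944890, Rational(1, 2)))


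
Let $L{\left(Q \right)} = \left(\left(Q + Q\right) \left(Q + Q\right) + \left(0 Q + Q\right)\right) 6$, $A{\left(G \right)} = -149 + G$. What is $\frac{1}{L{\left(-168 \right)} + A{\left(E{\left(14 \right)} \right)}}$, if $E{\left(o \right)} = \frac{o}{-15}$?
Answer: $\frac{15}{10143271} \approx 1.4788 \cdot 10^{-6}$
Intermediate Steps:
$E{\left(o \right)} = - \frac{o}{15}$ ($E{\left(o \right)} = o \left(- \frac{1}{15}\right) = - \frac{o}{15}$)
$L{\left(Q \right)} = 6 Q + 24 Q^{2}$ ($L{\left(Q \right)} = \left(2 Q 2 Q + \left(0 + Q\right)\right) 6 = \left(4 Q^{2} + Q\right) 6 = \left(Q + 4 Q^{2}\right) 6 = 6 Q + 24 Q^{2}$)
$\frac{1}{L{\left(-168 \right)} + A{\left(E{\left(14 \right)} \right)}} = \frac{1}{6 \left(-168\right) \left(1 + 4 \left(-168\right)\right) - \frac{2249}{15}} = \frac{1}{6 \left(-168\right) \left(1 - 672\right) - \frac{2249}{15}} = \frac{1}{6 \left(-168\right) \left(-671\right) - \frac{2249}{15}} = \frac{1}{676368 - \frac{2249}{15}} = \frac{1}{\frac{10143271}{15}} = \frac{15}{10143271}$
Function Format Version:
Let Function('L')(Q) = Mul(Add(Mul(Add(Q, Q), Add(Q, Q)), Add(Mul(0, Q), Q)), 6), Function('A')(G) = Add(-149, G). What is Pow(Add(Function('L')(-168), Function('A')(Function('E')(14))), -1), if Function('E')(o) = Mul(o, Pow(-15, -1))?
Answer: Rational(15, 10143271) ≈ 1.4788e-6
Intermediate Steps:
Function('E')(o) = Mul(Rational(-1, 15), o) (Function('E')(o) = Mul(o, Rational(-1, 15)) = Mul(Rational(-1, 15), o))
Function('L')(Q) = Add(Mul(6, Q), Mul(24, Pow(Q, 2))) (Function('L')(Q) = Mul(Add(Mul(Mul(2, Q), Mul(2, Q)), Add(0, Q)), 6) = Mul(Add(Mul(4, Pow(Q, 2)), Q), 6) = Mul(Add(Q, Mul(4, Pow(Q, 2))), 6) = Add(Mul(6, Q), Mul(24, Pow(Q, 2))))
Pow(Add(Function('L')(-168), Function('A')(Function('E')(14))), -1) = Pow(Add(Mul(6, -168, Add(1, Mul(4, -168))), Add(-149, Mul(Rational(-1, 15), 14))), -1) = Pow(Add(Mul(6, -168, Add(1, -672)), Add(-149, Rational(-14, 15))), -1) = Pow(Add(Mul(6, -168, -671), Rational(-2249, 15)), -1) = Pow(Add(676368, Rational(-2249, 15)), -1) = Pow(Rational(10143271, 15), -1) = Rational(15, 10143271)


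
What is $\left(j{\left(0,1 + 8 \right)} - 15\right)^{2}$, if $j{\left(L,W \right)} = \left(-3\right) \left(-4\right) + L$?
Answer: $9$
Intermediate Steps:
$j{\left(L,W \right)} = 12 + L$
$\left(j{\left(0,1 + 8 \right)} - 15\right)^{2} = \left(\left(12 + 0\right) - 15\right)^{2} = \left(12 - 15\right)^{2} = \left(-3\right)^{2} = 9$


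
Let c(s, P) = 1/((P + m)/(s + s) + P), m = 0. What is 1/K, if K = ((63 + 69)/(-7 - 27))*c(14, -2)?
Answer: 493/924 ≈ 0.53355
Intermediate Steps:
c(s, P) = 1/(P + P/(2*s)) (c(s, P) = 1/((P + 0)/(s + s) + P) = 1/(P/((2*s)) + P) = 1/(P*(1/(2*s)) + P) = 1/(P/(2*s) + P) = 1/(P + P/(2*s)))
K = 924/493 (K = ((63 + 69)/(-7 - 27))*(2*14/(-2*(1 + 2*14))) = (132/(-34))*(2*14*(-1/2)/(1 + 28)) = (132*(-1/34))*(2*14*(-1/2)/29) = -132*14*(-1)/(17*2*29) = -66/17*(-14/29) = 924/493 ≈ 1.8742)
1/K = 1/(924/493) = 493/924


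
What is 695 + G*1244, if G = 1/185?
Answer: 129819/185 ≈ 701.72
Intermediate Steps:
G = 1/185 ≈ 0.0054054
695 + G*1244 = 695 + (1/185)*1244 = 695 + 1244/185 = 129819/185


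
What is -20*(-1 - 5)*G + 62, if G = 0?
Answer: 62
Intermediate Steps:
-20*(-1 - 5)*G + 62 = -20*(-1 - 5)*0 + 62 = -(-120)*0 + 62 = -20*0 + 62 = 0 + 62 = 62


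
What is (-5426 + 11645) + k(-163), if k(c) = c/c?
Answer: 6220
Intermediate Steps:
k(c) = 1
(-5426 + 11645) + k(-163) = (-5426 + 11645) + 1 = 6219 + 1 = 6220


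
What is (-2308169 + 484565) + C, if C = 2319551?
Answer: 495947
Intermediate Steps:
(-2308169 + 484565) + C = (-2308169 + 484565) + 2319551 = -1823604 + 2319551 = 495947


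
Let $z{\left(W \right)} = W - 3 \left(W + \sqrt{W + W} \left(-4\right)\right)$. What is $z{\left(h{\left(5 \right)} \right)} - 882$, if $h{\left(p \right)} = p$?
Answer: $-892 + 12 \sqrt{10} \approx -854.05$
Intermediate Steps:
$z{\left(W \right)} = - 2 W + 12 \sqrt{2} \sqrt{W}$ ($z{\left(W \right)} = W - 3 \left(W + \sqrt{2 W} \left(-4\right)\right) = W - 3 \left(W + \sqrt{2} \sqrt{W} \left(-4\right)\right) = W - 3 \left(W - 4 \sqrt{2} \sqrt{W}\right) = W + \left(- 3 W + 12 \sqrt{2} \sqrt{W}\right) = - 2 W + 12 \sqrt{2} \sqrt{W}$)
$z{\left(h{\left(5 \right)} \right)} - 882 = \left(\left(-2\right) 5 + 12 \sqrt{2} \sqrt{5}\right) - 882 = \left(-10 + 12 \sqrt{10}\right) - 882 = -892 + 12 \sqrt{10}$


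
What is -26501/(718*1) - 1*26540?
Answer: -19082221/718 ≈ -26577.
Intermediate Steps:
-26501/(718*1) - 1*26540 = -26501/718 - 26540 = -19082221/718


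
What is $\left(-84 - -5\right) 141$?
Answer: $-11139$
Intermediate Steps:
$\left(-84 - -5\right) 141 = \left(-84 + \left(-4 + 9\right)\right) 141 = \left(-84 + 5\right) 141 = \left(-79\right) 141 = -11139$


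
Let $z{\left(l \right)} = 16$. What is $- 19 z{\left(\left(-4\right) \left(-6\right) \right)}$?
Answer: $-304$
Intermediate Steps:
$- 19 z{\left(\left(-4\right) \left(-6\right) \right)} = \left(-19\right) 16 = -304$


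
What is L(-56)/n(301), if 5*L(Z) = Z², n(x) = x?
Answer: 448/215 ≈ 2.0837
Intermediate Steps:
L(Z) = Z²/5
L(-56)/n(301) = ((⅕)*(-56)²)/301 = ((⅕)*3136)*(1/301) = (3136/5)*(1/301) = 448/215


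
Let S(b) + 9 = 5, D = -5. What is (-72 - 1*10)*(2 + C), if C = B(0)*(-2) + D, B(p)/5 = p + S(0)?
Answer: -3034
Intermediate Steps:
S(b) = -4 (S(b) = -9 + 5 = -4)
B(p) = -20 + 5*p (B(p) = 5*(p - 4) = 5*(-4 + p) = -20 + 5*p)
C = 35 (C = (-20 + 5*0)*(-2) - 5 = (-20 + 0)*(-2) - 5 = -20*(-2) - 5 = 40 - 5 = 35)
(-72 - 1*10)*(2 + C) = (-72 - 1*10)*(2 + 35) = (-72 - 10)*37 = -82*37 = -3034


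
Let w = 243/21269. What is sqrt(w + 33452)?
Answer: sqrt(15132698484539)/21269 ≈ 182.90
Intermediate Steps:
w = 243/21269 (w = 243*(1/21269) = 243/21269 ≈ 0.011425)
sqrt(w + 33452) = sqrt(243/21269 + 33452) = sqrt(711490831/21269) = sqrt(15132698484539)/21269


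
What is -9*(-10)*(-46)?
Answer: -4140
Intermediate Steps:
-9*(-10)*(-46) = 90*(-46) = -4140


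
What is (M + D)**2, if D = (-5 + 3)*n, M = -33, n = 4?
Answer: 1681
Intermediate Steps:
D = -8 (D = (-5 + 3)*4 = -2*4 = -8)
(M + D)**2 = (-33 - 8)**2 = (-41)**2 = 1681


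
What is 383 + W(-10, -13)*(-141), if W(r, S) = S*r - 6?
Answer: -17101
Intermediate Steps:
W(r, S) = -6 + S*r
383 + W(-10, -13)*(-141) = 383 + (-6 - 13*(-10))*(-141) = 383 + (-6 + 130)*(-141) = 383 + 124*(-141) = 383 - 17484 = -17101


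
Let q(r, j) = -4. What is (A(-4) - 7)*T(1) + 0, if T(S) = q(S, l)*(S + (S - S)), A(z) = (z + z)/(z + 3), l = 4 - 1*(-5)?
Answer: -4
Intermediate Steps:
l = 9 (l = 4 + 5 = 9)
A(z) = 2*z/(3 + z) (A(z) = (2*z)/(3 + z) = 2*z/(3 + z))
T(S) = -4*S (T(S) = -4*(S + (S - S)) = -4*(S + 0) = -4*S)
(A(-4) - 7)*T(1) + 0 = (2*(-4)/(3 - 4) - 7)*(-4*1) + 0 = (2*(-4)/(-1) - 7)*(-4) + 0 = (2*(-4)*(-1) - 7)*(-4) + 0 = (8 - 7)*(-4) + 0 = 1*(-4) + 0 = -4 + 0 = -4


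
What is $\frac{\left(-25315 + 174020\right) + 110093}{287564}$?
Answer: $\frac{129399}{143782} \approx 0.89997$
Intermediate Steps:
$\frac{\left(-25315 + 174020\right) + 110093}{287564} = \left(148705 + 110093\right) \frac{1}{287564} = 258798 \cdot \frac{1}{287564} = \frac{129399}{143782}$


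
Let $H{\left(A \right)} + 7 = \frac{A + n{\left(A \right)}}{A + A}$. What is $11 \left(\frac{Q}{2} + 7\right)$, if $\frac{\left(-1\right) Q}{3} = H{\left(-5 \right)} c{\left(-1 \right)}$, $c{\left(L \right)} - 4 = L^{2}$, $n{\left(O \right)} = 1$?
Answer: $\frac{1243}{2} \approx 621.5$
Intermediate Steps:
$c{\left(L \right)} = 4 + L^{2}$
$H{\left(A \right)} = -7 + \frac{1 + A}{2 A}$ ($H{\left(A \right)} = -7 + \frac{A + 1}{A + A} = -7 + \frac{1 + A}{2 A}$)
$Q = 99$ ($Q = - 3 \frac{1 - -65}{2 \left(-5\right)} \left(4 + \left(-1\right)^{2}\right) = - 3 \cdot \frac{1}{2} \left(- \frac{1}{5}\right) \left(1 + 65\right) \left(4 + 1\right) = - 3 \cdot \frac{1}{2} \left(- \frac{1}{5}\right) 66 \cdot 5 = - 3 \left(\left(- \frac{33}{5}\right) 5\right) = \left(-3\right) \left(-33\right) = 99$)
$11 \left(\frac{Q}{2} + 7\right) = 11 \left(\frac{99}{2} + 7\right) = 11 \cdot \frac{113}{2} = \frac{1243}{2}$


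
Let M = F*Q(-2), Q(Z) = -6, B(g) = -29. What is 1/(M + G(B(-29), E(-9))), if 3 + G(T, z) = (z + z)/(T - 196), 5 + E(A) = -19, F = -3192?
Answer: 75/1436191 ≈ 5.2221e-5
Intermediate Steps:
E(A) = -24 (E(A) = -5 - 19 = -24)
G(T, z) = -3 + 2*z/(-196 + T) (G(T, z) = -3 + (z + z)/(T - 196) = -3 + (2*z)/(-196 + T) = -3 + 2*z/(-196 + T))
M = 19152 (M = -3192*(-6) = 19152)
1/(M + G(B(-29), E(-9))) = 1/(19152 + (588 - 3*(-29) + 2*(-24))/(-196 - 29)) = 1/(19152 + (588 + 87 - 48)/(-225)) = 1/(19152 - 1/225*627) = 1/(19152 - 209/75) = 1/(1436191/75) = 75/1436191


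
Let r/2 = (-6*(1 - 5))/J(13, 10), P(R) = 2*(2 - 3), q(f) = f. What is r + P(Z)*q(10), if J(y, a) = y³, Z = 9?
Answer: -43892/2197 ≈ -19.978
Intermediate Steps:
P(R) = -2 (P(R) = 2*(-1) = -2)
r = 48/2197 (r = 2*((-6*(1 - 5))/(13³)) = 2*(-6*(-4)/2197) = 2*(24*(1/2197)) = 2*(24/2197) = 48/2197 ≈ 0.021848)
r + P(Z)*q(10) = 48/2197 - 2*10 = 48/2197 - 20 = -43892/2197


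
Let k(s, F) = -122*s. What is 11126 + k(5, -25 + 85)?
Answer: 10516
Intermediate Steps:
11126 + k(5, -25 + 85) = 11126 - 122*5 = 11126 - 610 = 10516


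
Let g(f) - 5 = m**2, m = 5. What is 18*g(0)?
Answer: 540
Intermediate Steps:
g(f) = 30 (g(f) = 5 + 5**2 = 5 + 25 = 30)
18*g(0) = 18*30 = 540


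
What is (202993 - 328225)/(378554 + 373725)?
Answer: -125232/752279 ≈ -0.16647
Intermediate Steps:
(202993 - 328225)/(378554 + 373725) = -125232/752279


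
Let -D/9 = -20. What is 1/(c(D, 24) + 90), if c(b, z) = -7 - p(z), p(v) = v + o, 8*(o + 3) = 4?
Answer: 2/123 ≈ 0.016260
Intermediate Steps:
o = -5/2 (o = -3 + (⅛)*4 = -3 + ½ = -5/2 ≈ -2.5000)
p(v) = -5/2 + v (p(v) = v - 5/2 = -5/2 + v)
D = 180 (D = -9*(-20) = 180)
c(b, z) = -9/2 - z (c(b, z) = -7 - (-5/2 + z) = -7 + (5/2 - z) = -9/2 - z)
1/(c(D, 24) + 90) = 1/((-9/2 - 1*24) + 90) = 1/((-9/2 - 24) + 90) = 1/(-57/2 + 90) = 1/(123/2) = 2/123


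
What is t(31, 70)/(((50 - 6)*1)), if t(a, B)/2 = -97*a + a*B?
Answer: -837/22 ≈ -38.045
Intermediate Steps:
t(a, B) = -194*a + 2*B*a (t(a, B) = 2*(-97*a + a*B) = 2*(-97*a + B*a) = -194*a + 2*B*a)
t(31, 70)/(((50 - 6)*1)) = (2*31*(-97 + 70))/(((50 - 6)*1)) = (2*31*(-27))/((44*1)) = -1674/44 = -1674*1/44 = -837/22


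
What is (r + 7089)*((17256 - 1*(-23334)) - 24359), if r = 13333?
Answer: 331469482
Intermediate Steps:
(r + 7089)*((17256 - 1*(-23334)) - 24359) = (13333 + 7089)*((17256 - 1*(-23334)) - 24359) = 20422*((17256 + 23334) - 24359) = 20422*(40590 - 24359) = 20422*16231 = 331469482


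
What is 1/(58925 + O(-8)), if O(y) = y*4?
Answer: 1/58893 ≈ 1.6980e-5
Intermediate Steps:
O(y) = 4*y
1/(58925 + O(-8)) = 1/(58925 + 4*(-8)) = 1/(58925 - 32) = 1/58893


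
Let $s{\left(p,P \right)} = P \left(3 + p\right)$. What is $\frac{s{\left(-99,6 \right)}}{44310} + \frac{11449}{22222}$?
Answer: $\frac{82417553}{164109470} \approx 0.50221$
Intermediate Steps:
$\frac{s{\left(-99,6 \right)}}{44310} + \frac{11449}{22222} = \frac{6 \left(3 - 99\right)}{44310} + \frac{11449}{22222} = 6 \left(-96\right) \frac{1}{44310} + 11449 \cdot \frac{1}{22222} = \left(-576\right) \frac{1}{44310} + \frac{11449}{22222} = - \frac{96}{7385} + \frac{11449}{22222} = \frac{82417553}{164109470}$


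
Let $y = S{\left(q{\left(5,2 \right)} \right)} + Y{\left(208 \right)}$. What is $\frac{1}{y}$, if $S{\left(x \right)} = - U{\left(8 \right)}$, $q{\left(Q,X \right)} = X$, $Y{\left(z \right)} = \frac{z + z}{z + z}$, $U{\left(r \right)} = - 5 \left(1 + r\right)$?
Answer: $\frac{1}{46} \approx 0.021739$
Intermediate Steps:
$U{\left(r \right)} = -5 - 5 r$
$Y{\left(z \right)} = 1$ ($Y{\left(z \right)} = \frac{2 z}{2 z} = 2 z \frac{1}{2 z} = 1$)
$S{\left(x \right)} = 45$ ($S{\left(x \right)} = - (-5 - 40) = \left(-1\right) \left(-45\right) = 45$)
$y = 46$ ($y = 45 + 1 = 46$)
$\frac{1}{y} = \frac{1}{46}$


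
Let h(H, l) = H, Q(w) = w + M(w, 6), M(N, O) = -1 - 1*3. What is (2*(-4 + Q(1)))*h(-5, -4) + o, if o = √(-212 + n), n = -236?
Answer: 70 + 8*I*√7 ≈ 70.0 + 21.166*I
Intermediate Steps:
M(N, O) = -4 (M(N, O) = -1 - 3 = -4)
Q(w) = -4 + w (Q(w) = w - 4 = -4 + w)
o = 8*I*√7 (o = √(-212 - 236) = √(-448) = 8*I*√7 ≈ 21.166*I)
(2*(-4 + Q(1)))*h(-5, -4) + o = (2*(-4 + (-4 + 1)))*(-5) + 8*I*√7 = (2*(-4 - 3))*(-5) + 8*I*√7 = (2*(-7))*(-5) + 8*I*√7 = -14*(-5) + 8*I*√7 = 70 + 8*I*√7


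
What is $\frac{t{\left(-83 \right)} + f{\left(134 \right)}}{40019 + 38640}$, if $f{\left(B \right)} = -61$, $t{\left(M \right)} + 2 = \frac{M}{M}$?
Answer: $- \frac{62}{78659} \approx -0.00078821$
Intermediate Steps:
$t{\left(M \right)} = -1$ ($t{\left(M \right)} = -2 + \frac{M}{M} = -2 + 1 = -1$)
$\frac{t{\left(-83 \right)} + f{\left(134 \right)}}{40019 + 38640} = \frac{-1 - 61}{40019 + 38640} = - \frac{62}{78659}$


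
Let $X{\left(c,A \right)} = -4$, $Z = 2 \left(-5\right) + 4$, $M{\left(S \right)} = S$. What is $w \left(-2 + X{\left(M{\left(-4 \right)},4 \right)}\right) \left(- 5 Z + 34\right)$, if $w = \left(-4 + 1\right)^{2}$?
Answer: $-3456$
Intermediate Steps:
$w = 9$ ($w = \left(-3\right)^{2} = 9$)
$Z = -6$ ($Z = -10 + 4 = -6$)
$w \left(-2 + X{\left(M{\left(-4 \right)},4 \right)}\right) \left(- 5 Z + 34\right) = 9 \left(-2 - 4\right) \left(\left(-5\right) \left(-6\right) + 34\right) = 9 \left(-6\right) \left(30 + 34\right) = \left(-54\right) 64 = -3456$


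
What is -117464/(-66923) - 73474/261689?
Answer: 25821936194/17513012947 ≈ 1.4744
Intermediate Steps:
-117464/(-66923) - 73474/261689 = -117464*(-1/66923) - 73474*1/261689 = 117464/66923 - 73474/261689 = 25821936194/17513012947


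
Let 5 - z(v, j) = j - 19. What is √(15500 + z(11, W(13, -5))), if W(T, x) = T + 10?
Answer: √15501 ≈ 124.50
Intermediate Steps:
W(T, x) = 10 + T
z(v, j) = 24 - j (z(v, j) = 5 - (j - 19) = 5 - (-19 + j) = 5 + (19 - j) = 24 - j)
√(15500 + z(11, W(13, -5))) = √(15500 + (24 - (10 + 13))) = √(15500 + (24 - 1*23)) = √(15500 + (24 - 23)) = √(15500 + 1) = √15501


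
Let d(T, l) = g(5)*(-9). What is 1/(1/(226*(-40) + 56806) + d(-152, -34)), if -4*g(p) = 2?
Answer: 23883/107474 ≈ 0.22222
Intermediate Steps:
g(p) = -1/2 (g(p) = -1/4*2 = -1/2)
d(T, l) = 9/2 (d(T, l) = -1/2*(-9) = 9/2)
1/(1/(226*(-40) + 56806) + d(-152, -34)) = 1/(1/(226*(-40) + 56806) + 9/2) = 1/(1/(-9040 + 56806) + 9/2) = 1/(1/47766 + 9/2) = 1/(107474/23883) = 23883/107474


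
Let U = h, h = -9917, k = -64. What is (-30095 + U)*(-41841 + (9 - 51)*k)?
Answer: 1566589836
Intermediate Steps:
U = -9917
(-30095 + U)*(-41841 + (9 - 51)*k) = (-30095 - 9917)*(-41841 + (9 - 51)*(-64)) = -40012*(-41841 - 42*(-64)) = -40012*(-41841 + 2688) = -40012*(-39153) = 1566589836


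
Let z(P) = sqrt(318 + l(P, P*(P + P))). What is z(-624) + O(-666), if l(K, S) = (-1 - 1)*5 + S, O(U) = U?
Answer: -666 + 2*sqrt(194765) ≈ 216.64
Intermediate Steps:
l(K, S) = -10 + S (l(K, S) = -2*5 + S = -10 + S)
z(P) = sqrt(308 + 2*P**2) (z(P) = sqrt(318 + (-10 + P*(P + P))) = sqrt(318 + (-10 + P*(2*P))) = sqrt(318 + (-10 + 2*P**2)) = sqrt(308 + 2*P**2))
z(-624) + O(-666) = sqrt(308 + 2*(-624)**2) - 666 = sqrt(308 + 2*389376) - 666 = sqrt(308 + 778752) - 666 = sqrt(779060) - 666 = 2*sqrt(194765) - 666 = -666 + 2*sqrt(194765)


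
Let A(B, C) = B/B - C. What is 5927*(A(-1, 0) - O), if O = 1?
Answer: 0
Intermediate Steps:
A(B, C) = 1 - C
5927*(A(-1, 0) - O) = 5927*((1 - 1*0) - 1*1) = 5927*((1 + 0) - 1) = 5927*(1 - 1) = 5927*0 = 0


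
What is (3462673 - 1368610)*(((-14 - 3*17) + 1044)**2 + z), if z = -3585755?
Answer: -5501761036782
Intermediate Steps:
(3462673 - 1368610)*(((-14 - 3*17) + 1044)**2 + z) = (3462673 - 1368610)*(((-14 - 3*17) + 1044)**2 - 3585755) = 2094063*(((-14 - 51) + 1044)**2 - 3585755) = 2094063*((-65 + 1044)**2 - 3585755) = 2094063*(979**2 - 3585755) = 2094063*(958441 - 3585755) = 2094063*(-2627314) = -5501761036782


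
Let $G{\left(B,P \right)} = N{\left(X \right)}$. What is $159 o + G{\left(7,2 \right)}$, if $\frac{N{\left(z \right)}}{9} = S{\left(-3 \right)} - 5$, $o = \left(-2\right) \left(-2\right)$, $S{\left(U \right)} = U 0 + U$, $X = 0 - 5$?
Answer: $564$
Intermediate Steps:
$X = -5$ ($X = 0 - 5 = -5$)
$S{\left(U \right)} = U$ ($S{\left(U \right)} = 0 + U = U$)
$o = 4$
$N{\left(z \right)} = -72$ ($N{\left(z \right)} = 9 \left(-3 - 5\right) = 9 \left(-8\right) = -72$)
$G{\left(B,P \right)} = -72$
$159 o + G{\left(7,2 \right)} = 159 \cdot 4 - 72 = 636 - 72 = 564$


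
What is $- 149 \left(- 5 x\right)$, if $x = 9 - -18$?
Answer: $20115$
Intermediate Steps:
$x = 27$ ($x = 9 + 18 = 27$)
$- 149 \left(- 5 x\right) = - 149 \left(\left(-5\right) 27\right) = \left(-149\right) \left(-135\right) = 20115$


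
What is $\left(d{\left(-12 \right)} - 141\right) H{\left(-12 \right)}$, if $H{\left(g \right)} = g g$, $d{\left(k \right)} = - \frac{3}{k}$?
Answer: $-20268$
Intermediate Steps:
$H{\left(g \right)} = g^{2}$
$\left(d{\left(-12 \right)} - 141\right) H{\left(-12 \right)} = \left(- \frac{3}{-12} - 141\right) \left(-12\right)^{2} = \left(\left(-3\right) \left(- \frac{1}{12}\right) - 141\right) 144 = \left(\frac{1}{4} - 141\right) 144 = \left(- \frac{563}{4}\right) 144 = -20268$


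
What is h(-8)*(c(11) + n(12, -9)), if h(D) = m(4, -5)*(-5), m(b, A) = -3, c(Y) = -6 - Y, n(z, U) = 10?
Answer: -105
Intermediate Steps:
h(D) = 15 (h(D) = -3*(-5) = 15)
h(-8)*(c(11) + n(12, -9)) = 15*((-6 - 1*11) + 10) = 15*((-6 - 11) + 10) = 15*(-17 + 10) = 15*(-7) = -105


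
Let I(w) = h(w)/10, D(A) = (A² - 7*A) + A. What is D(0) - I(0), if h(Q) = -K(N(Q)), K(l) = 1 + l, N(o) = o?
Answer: ⅒ ≈ 0.10000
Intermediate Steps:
h(Q) = -1 - Q (h(Q) = -(1 + Q) = -1 - Q)
D(A) = A² - 6*A
I(w) = -⅒ - w/10 (I(w) = (-1 - w)/10 = (-1 - w)*(⅒) = -⅒ - w/10)
D(0) - I(0) = 0*(-6 + 0) - (-⅒ - ⅒*0) = 0*(-6) - (-⅒ + 0) = 0 - 1*(-⅒) = 0 + ⅒ = ⅒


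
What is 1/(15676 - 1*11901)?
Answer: 1/3775 ≈ 0.00026490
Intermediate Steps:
1/(15676 - 1*11901) = 1/(15676 - 11901) = 1/3775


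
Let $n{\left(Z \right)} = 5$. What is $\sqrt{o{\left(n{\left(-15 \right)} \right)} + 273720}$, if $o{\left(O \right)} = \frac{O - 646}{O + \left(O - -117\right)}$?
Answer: $\frac{\sqrt{4414748473}}{127} \approx 523.18$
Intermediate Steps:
$o{\left(O \right)} = \frac{-646 + O}{117 + 2 O}$ ($o{\left(O \right)} = \frac{-646 + O}{O + \left(O + 117\right)} = \frac{-646 + O}{O + \left(117 + O\right)} = \frac{-646 + O}{117 + 2 O}$)
$\sqrt{o{\left(n{\left(-15 \right)} \right)} + 273720} = \sqrt{\frac{-646 + 5}{117 + 2 \cdot 5} + 273720} = \sqrt{\frac{1}{117 + 10} \left(-641\right) + 273720} = \sqrt{\frac{1}{127} \left(-641\right) + 273720} = \sqrt{- \frac{641}{127} + 273720} = \sqrt{\frac{34761799}{127}} = \frac{\sqrt{4414748473}}{127}$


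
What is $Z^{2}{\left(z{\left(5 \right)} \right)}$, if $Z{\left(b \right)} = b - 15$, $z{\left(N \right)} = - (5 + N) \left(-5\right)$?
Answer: $1225$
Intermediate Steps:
$z{\left(N \right)} = 25 + 5 N$ ($z{\left(N \right)} = \left(-5 - N\right) \left(-5\right) = 25 + 5 N$)
$Z{\left(b \right)} = -15 + b$
$Z^{2}{\left(z{\left(5 \right)} \right)} = \left(-15 + \left(25 + 5 \cdot 5\right)\right)^{2} = \left(-15 + \left(25 + 25\right)\right)^{2} = \left(-15 + 50\right)^{2} = 35^{2} = 1225$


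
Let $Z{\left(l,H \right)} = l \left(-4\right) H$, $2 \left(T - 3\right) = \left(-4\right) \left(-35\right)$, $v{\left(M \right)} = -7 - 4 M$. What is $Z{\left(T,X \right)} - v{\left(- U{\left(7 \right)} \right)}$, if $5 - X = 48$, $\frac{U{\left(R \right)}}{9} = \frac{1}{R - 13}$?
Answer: $12569$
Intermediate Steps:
$U{\left(R \right)} = \frac{9}{-13 + R}$ ($U{\left(R \right)} = \frac{9}{R - 13} = \frac{9}{-13 + R}$)
$X = -43$ ($X = 5 - 48 = -43$)
$T = 73$ ($T = 3 + \frac{\left(-4\right) \left(-35\right)}{2} = 3 + \frac{1}{2} \cdot 140 = 3 + 70 = 73$)
$Z{\left(l,H \right)} = - 4 H l$ ($Z{\left(l,H \right)} = - 4 l H = - 4 H l$)
$Z{\left(T,X \right)} - v{\left(- U{\left(7 \right)} \right)} = \left(-4\right) \left(-43\right) 73 - \left(-7 - 4 \left(- \frac{9}{-13 + 7}\right)\right) = 12556 - \left(-7 - 4 \left(- \frac{9}{-6}\right)\right) = 12556 - \left(-7 - 4 \left(- \frac{9 \left(-1\right)}{6}\right)\right) = 12556 - \left(-7 - 4 \left(\left(-1\right) \left(- \frac{3}{2}\right)\right)\right) = 12556 - \left(-7 - 6\right) = 12556 - -13 = 12556 + 13 = 12569$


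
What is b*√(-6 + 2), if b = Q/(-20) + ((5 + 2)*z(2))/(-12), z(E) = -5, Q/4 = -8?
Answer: 271*I/30 ≈ 9.0333*I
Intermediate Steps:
Q = -32 (Q = 4*(-8) = -32)
b = 271/60 (b = -32/(-20) + ((5 + 2)*(-5))/(-12) = -32*(-1/20) + (7*(-5))*(-1/12) = 8/5 - 35*(-1/12) = 8/5 + 35/12 = 271/60 ≈ 4.5167)
b*√(-6 + 2) = 271*√(-6 + 2)/60 = 271*√(-4)/60 = 271*(2*I)/60 = 271*I/30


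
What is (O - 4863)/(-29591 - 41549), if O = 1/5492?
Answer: 5341519/78140176 ≈ 0.068358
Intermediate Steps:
O = 1/5492 ≈ 0.00018208
(O - 4863)/(-29591 - 41549) = (1/5492 - 4863)/(-29591 - 41549) = -26707595/5492/(-71140) = -26707595/5492*(-1/71140) = 5341519/78140176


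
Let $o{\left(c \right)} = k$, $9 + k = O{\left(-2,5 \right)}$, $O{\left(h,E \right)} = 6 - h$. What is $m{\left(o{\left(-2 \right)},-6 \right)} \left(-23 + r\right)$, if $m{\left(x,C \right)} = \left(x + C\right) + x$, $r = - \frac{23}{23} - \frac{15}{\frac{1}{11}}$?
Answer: $1512$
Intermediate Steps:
$k = -1$ ($k = -9 + \left(6 - -2\right) = -9 + \left(6 + 2\right) = -9 + 8 = -1$)
$r = -166$ ($r = \left(-23\right) \frac{1}{23} - 15 \frac{1}{\frac{1}{11}} = -1 - 165 = -166$)
$o{\left(c \right)} = -1$
$m{\left(x,C \right)} = C + 2 x$ ($m{\left(x,C \right)} = \left(C + x\right) + x = C + 2 x$)
$m{\left(o{\left(-2 \right)},-6 \right)} \left(-23 + r\right) = \left(-6 + 2 \left(-1\right)\right) \left(-23 - 166\right) = \left(-6 - 2\right) \left(-189\right) = \left(-8\right) \left(-189\right) = 1512$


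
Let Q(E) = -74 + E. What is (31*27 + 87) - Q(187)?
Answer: 811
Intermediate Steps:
(31*27 + 87) - Q(187) = (31*27 + 87) - (-74 + 187) = (837 + 87) - 1*113 = 924 - 113 = 811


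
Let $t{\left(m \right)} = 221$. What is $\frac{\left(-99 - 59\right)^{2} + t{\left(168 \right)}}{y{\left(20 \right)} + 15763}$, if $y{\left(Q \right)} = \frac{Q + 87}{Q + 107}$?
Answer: $\frac{1066165}{667336} \approx 1.5976$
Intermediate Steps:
$y{\left(Q \right)} = \frac{87 + Q}{107 + Q}$
$\frac{\left(-99 - 59\right)^{2} + t{\left(168 \right)}}{y{\left(20 \right)} + 15763} = \frac{\left(-99 - 59\right)^{2} + 221}{\frac{87 + 20}{107 + 20} + 15763} = \frac{\left(-158\right)^{2} + 221}{\frac{1}{127} \cdot 107 + 15763} = \frac{24964 + 221}{\frac{1}{127} \cdot 107 + 15763} = \frac{25185}{\frac{107}{127} + 15763} = \frac{25185}{\frac{2002008}{127}} = 25185 \cdot \frac{127}{2002008} = \frac{1066165}{667336}$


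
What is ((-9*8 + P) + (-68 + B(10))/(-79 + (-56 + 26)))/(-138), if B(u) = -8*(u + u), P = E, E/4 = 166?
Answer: -32378/7521 ≈ -4.3050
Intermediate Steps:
E = 664 (E = 4*166 = 664)
P = 664
B(u) = -16*u
((-9*8 + P) + (-68 + B(10))/(-79 + (-56 + 26)))/(-138) = ((-9*8 + 664) + (-68 - 16*10)/(-79 + (-56 + 26)))/(-138) = ((-72 + 664) + (-68 - 160)/(-79 - 30))*(-1/138) = (592 - 228/(-109))*(-1/138) = (592 - 228*(-1/109))*(-1/138) = (592 + 228/109)*(-1/138) = (64756/109)*(-1/138) = -32378/7521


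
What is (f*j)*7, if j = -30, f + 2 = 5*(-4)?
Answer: 4620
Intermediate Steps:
f = -22 (f = -2 + 5*(-4) = -2 - 20 = -22)
(f*j)*7 = -22*(-30)*7 = 660*7 = 4620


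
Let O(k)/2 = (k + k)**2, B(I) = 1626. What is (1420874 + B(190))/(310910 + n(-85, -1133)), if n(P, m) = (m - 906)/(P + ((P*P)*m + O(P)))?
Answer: 11562378725000/2527141773139 ≈ 4.5753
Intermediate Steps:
O(k) = 8*k**2 (O(k) = 2*(k + k)**2 = 2*(2*k)**2 = 2*(4*k**2) = 8*k**2)
n(P, m) = (-906 + m)/(P + 8*P**2 + m*P**2) (n(P, m) = (m - 906)/(P + ((P*P)*m + 8*P**2)) = (-906 + m)/(P + (P**2*m + 8*P**2)) = (-906 + m)/(P + (m*P**2 + 8*P**2)) = (-906 + m)/(P + (8*P**2 + m*P**2)) = (-906 + m)/(P + 8*P**2 + m*P**2))
(1420874 + B(190))/(310910 + n(-85, -1133)) = (1420874 + 1626)/(310910 + (-906 - 1133)/((-85)*(1 + 8*(-85) - 85*(-1133)))) = 1422500/(310910 - 1/85*(-2039)/(1 - 680 + 96305)) = 1422500/(310910 - 1/85*(-2039)/95626) = 1422500/(310910 - 1/85*1/95626*(-2039)) = 1422500/(310910 + 2039/8128210) = 1422500/(2527141773139/8128210) = 1422500*(8128210/2527141773139) = 11562378725000/2527141773139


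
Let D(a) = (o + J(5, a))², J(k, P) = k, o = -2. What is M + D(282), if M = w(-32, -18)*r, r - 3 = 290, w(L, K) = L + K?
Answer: -14641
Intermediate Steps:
w(L, K) = K + L
D(a) = 9 (D(a) = (-2 + 5)² = 3² = 9)
r = 293 (r = 3 + 290 = 293)
M = -14650 (M = (-18 - 32)*293 = -50*293 = -14650)
M + D(282) = -14650 + 9 = -14641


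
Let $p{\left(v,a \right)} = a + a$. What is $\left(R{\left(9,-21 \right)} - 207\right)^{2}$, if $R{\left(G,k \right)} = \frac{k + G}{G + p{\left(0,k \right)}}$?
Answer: $\frac{5166529}{121} \approx 42699.0$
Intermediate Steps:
$p{\left(v,a \right)} = 2 a$
$R{\left(G,k \right)} = \frac{G + k}{G + 2 k}$ ($R{\left(G,k \right)} = \frac{k + G}{G + 2 k} = \frac{G + k}{G + 2 k}$)
$\left(R{\left(9,-21 \right)} - 207\right)^{2} = \left(\frac{9 - 21}{9 + 2 \left(-21\right)} - 207\right)^{2} = \left(\frac{1}{9 - 42} \left(-12\right) - 207\right)^{2} = \left(\frac{1}{-33} \left(-12\right) - 207\right)^{2} = \left(\left(- \frac{1}{33}\right) \left(-12\right) - 207\right)^{2} = \left(\frac{4}{11} - 207\right)^{2} = \left(- \frac{2273}{11}\right)^{2} = \frac{5166529}{121}$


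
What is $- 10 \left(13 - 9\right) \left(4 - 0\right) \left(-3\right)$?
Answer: $480$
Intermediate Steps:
$- 10 \left(13 - 9\right) \left(4 - 0\right) \left(-3\right) = - 10 \cdot 4 \left(4 + \left(5 - 5\right)\right) \left(-3\right) = - 10 \cdot 4 \left(4 + 0\right) \left(-3\right) = - 10 \cdot 4 \cdot 4 \left(-3\right) = \left(-10\right) 16 \left(-3\right) = \left(-160\right) \left(-3\right) = 480$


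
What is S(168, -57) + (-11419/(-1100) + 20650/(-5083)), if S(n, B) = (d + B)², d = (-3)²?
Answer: 12917682977/5591300 ≈ 2310.3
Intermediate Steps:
d = 9
S(n, B) = (9 + B)²
S(168, -57) + (-11419/(-1100) + 20650/(-5083)) = (9 - 57)² + (-11419/(-1100) + 20650/(-5083)) = (-48)² + (-11419*(-1/1100) + 20650*(-1/5083)) = 2304 + (11419/1100 - 20650/5083) = 2304 + 35327777/5591300 = 12917682977/5591300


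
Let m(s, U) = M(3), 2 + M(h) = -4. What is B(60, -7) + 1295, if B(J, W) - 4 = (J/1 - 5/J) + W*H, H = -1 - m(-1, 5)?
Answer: 15887/12 ≈ 1323.9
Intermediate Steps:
M(h) = -6 (M(h) = -2 - 4 = -6)
m(s, U) = -6
H = 5 (H = -1 - 1*(-6) = -1 + 6 = 5)
B(J, W) = 4 + J - 5/J + 5*W (B(J, W) = 4 + ((J/1 - 5/J) + W*5) = 4 + ((J*1 - 5/J) + 5*W) = 4 + ((J - 5/J) + 5*W) = 4 + (J - 5/J + 5*W) = 4 + J - 5/J + 5*W)
B(60, -7) + 1295 = (4 + 60 - 5/60 + 5*(-7)) + 1295 = (4 + 60 - 5*1/60 - 35) + 1295 = (4 + 60 - 1/12 - 35) + 1295 = 347/12 + 1295 = 15887/12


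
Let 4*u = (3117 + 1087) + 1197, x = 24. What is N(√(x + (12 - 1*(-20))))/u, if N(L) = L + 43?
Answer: 172/5401 + 8*√14/5401 ≈ 0.037388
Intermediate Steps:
N(L) = 43 + L
u = 5401/4 (u = ((3117 + 1087) + 1197)/4 = (4204 + 1197)/4 = (¼)*5401 = 5401/4 ≈ 1350.3)
N(√(x + (12 - 1*(-20))))/u = (43 + √(24 + (12 - 1*(-20))))/(5401/4) = (43 + √(24 + (12 + 20)))*(4/5401) = (43 + √(24 + 32))*(4/5401) = (43 + √56)*(4/5401) = (43 + 2*√14)*(4/5401) = 172/5401 + 8*√14/5401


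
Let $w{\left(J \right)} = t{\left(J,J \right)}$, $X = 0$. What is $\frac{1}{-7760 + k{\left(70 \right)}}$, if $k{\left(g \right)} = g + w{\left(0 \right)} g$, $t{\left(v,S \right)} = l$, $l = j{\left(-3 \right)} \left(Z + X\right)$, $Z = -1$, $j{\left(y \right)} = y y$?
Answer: $- \frac{1}{8320} \approx -0.00012019$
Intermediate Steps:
$j{\left(y \right)} = y^{2}$
$l = -9$ ($l = \left(-3\right)^{2} \left(-1 + 0\right) = 9 \left(-1\right) = -9$)
$t{\left(v,S \right)} = -9$
$w{\left(J \right)} = -9$
$k{\left(g \right)} = - 8 g$ ($k{\left(g \right)} = g - 9 g = - 8 g$)
$\frac{1}{-7760 + k{\left(70 \right)}} = \frac{1}{-7760 - 560} = \frac{1}{-8320} = - \frac{1}{8320}$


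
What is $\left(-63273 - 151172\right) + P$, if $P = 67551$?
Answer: $-146894$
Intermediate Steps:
$\left(-63273 - 151172\right) + P = \left(-63273 - 151172\right) + 67551 = -214445 + 67551 = -146894$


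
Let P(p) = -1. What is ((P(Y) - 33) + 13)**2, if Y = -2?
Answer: 441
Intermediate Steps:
((P(Y) - 33) + 13)**2 = ((-1 - 33) + 13)**2 = (-34 + 13)**2 = (-21)**2 = 441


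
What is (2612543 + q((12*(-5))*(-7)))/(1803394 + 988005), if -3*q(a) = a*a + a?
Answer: 196431/214723 ≈ 0.91481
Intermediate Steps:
q(a) = -a/3 - a**2/3 (q(a) = -(a*a + a)/3 = -(a**2 + a)/3 = -(a + a**2)/3 = -a/3 - a**2/3)
(2612543 + q((12*(-5))*(-7)))/(1803394 + 988005) = (2612543 - (12*(-5))*(-7)*(1 + (12*(-5))*(-7))/3)/(1803394 + 988005) = (2612543 - (-60*(-7))*(1 - 60*(-7))/3)/2791399 = (2612543 - 1/3*420*(1 + 420))*(1/2791399) = (2612543 - 1/3*420*421)*(1/2791399) = (2612543 - 58940)*(1/2791399) = 2553603*(1/2791399) = 196431/214723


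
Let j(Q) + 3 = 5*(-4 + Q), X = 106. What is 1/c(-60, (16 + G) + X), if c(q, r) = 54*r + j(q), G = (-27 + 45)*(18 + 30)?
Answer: 1/52921 ≈ 1.8896e-5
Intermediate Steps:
j(Q) = -23 + 5*Q (j(Q) = -3 + 5*(-4 + Q) = -3 + (-20 + 5*Q) = -23 + 5*Q)
G = 864 (G = 18*48 = 864)
c(q, r) = -23 + 5*q + 54*r (c(q, r) = 54*r + (-23 + 5*q) = -23 + 5*q + 54*r)
1/c(-60, (16 + G) + X) = 1/(-23 + 5*(-60) + 54*((16 + 864) + 106)) = 1/(-23 - 300 + 54*(880 + 106)) = 1/(-23 - 300 + 54*986) = 1/(-23 - 300 + 53244) = 1/52921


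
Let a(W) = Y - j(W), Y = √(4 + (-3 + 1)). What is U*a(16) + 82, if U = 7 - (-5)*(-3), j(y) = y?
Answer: 210 - 8*√2 ≈ 198.69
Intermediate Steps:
Y = √2 (Y = √(4 - 2) = √2 ≈ 1.4142)
a(W) = √2 - W
U = -8 (U = 7 - 5*3 = 7 - 15 = -8)
U*a(16) + 82 = -8*(√2 - 1*16) + 82 = -8*(√2 - 16) + 82 = -8*(-16 + √2) + 82 = (128 - 8*√2) + 82 = 210 - 8*√2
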